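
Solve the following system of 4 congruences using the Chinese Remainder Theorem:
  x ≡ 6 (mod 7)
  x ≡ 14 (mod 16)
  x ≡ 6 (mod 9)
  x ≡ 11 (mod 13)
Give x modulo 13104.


Product of moduli M = 7 · 16 · 9 · 13 = 13104.
Merge one congruence at a time:
  Start: x ≡ 6 (mod 7).
  Combine with x ≡ 14 (mod 16); new modulus lcm = 112.
    Write x = 6 + 7·t and substitute into x ≡ 14 (mod 16): 7·t ≡ 14 − 6 = 8 (mod 16).
    The inverse of 7 mod 16 is 7 (since 7·7 = 49 = 3·16 + 1), so t ≡ 7·8 = 56 ≡ 8 (mod 16).
    Then x = 6 + 7·8 = 62, valid modulo lcm(7, 16) = 112: x ≡ 62 (mod 112).
  Combine with x ≡ 6 (mod 9); new modulus lcm = 1008.
    Write x = 62 + 112·t and substitute into x ≡ 6 (mod 9): 112·t ≡ 6 − 62 = -56 (mod 9).
    Reduce coefficients mod 9: 4·t ≡ 7 (mod 9).
    The inverse of 4 mod 9 is 7 (since 4·7 = 28 = 3·9 + 1), so t ≡ 7·7 = 49 ≡ 4 (mod 9).
    Then x = 62 + 112·4 = 510, valid modulo lcm(112, 9) = 1008: x ≡ 510 (mod 1008).
  Combine with x ≡ 11 (mod 13); new modulus lcm = 13104.
    Write x = 510 + 1008·t and substitute into x ≡ 11 (mod 13): 1008·t ≡ 11 − 510 = -499 (mod 13).
    Reduce coefficients mod 13: 7·t ≡ 8 (mod 13).
    The inverse of 7 mod 13 is 2 (since 7·2 = 14 = 1·13 + 1), so t ≡ 2·8 = 16 ≡ 3 (mod 13).
    Then x = 510 + 1008·3 = 3534, valid modulo lcm(1008, 13) = 13104: x ≡ 3534 (mod 13104).
Verify against each original: 3534 mod 7 = 6, 3534 mod 16 = 14, 3534 mod 9 = 6, 3534 mod 13 = 11.

x ≡ 3534 (mod 13104).


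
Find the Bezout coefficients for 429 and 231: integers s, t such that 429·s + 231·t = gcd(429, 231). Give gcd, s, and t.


Euclidean algorithm on (429, 231) — divide until remainder is 0:
  429 = 1 · 231 + 198
  231 = 1 · 198 + 33
  198 = 6 · 33 + 0
gcd(429, 231) = 33.
Track Bezout coefficients alongside the remainders: start with r₀ = 429 = a·1 + b·0 (s = 1, t = 0) and r₁ = 231 = a·0 + b·1 (s = 0, t = 1); each new remainder r_{k+1} = r_{k-1} − q_k·r_k inherits s_{k+1} = s_{k-1} − q_k·s_k, t_{k+1} = t_{k-1} − q_k·t_k, so r_k = a·s_k + b·t_k at every step:
  q = 1: r = 198, s = 1 − 1·0 = 1, t = 0 − 1·1 = -1  (check: 429·1 + 231·(-1) = 198)
  q = 1: r = 33, s = 0 − 1·1 = -1, t = 1 − 1·(-1) = 2  (check: 429·(-1) + 231·2 = 33)
The row with r = 33 (the gcd) gives the Bezout coefficients s = -1, t = 2.
Result: 429 · (-1) + 231 · (2) = 33.

gcd(429, 231) = 33; s = -1, t = 2 (check: 429·(-1) + 231·2 = 33).


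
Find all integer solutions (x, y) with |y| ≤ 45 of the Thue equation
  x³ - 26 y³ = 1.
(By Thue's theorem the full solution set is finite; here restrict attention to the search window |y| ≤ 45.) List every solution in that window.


The equation is x³ - 26y³ = 1. For fixed y, x³ = 26·y³ + 1, so a solution requires the RHS to be a perfect cube.
Strategy: iterate y from -45 to 45, compute RHS = 26·y³ + 1, and check whether it is a (positive or negative) perfect cube.
Check small values of y:
  y = 0: RHS = 1 = (1)³ ⇒ x = 1 works.
  y = 1: RHS = 27 = (3)³ ⇒ x = 3 works.
  y = -1: RHS = -25 is not a perfect cube.
  y = 2: RHS = 209 is not a perfect cube.
  y = -2: RHS = -207 is not a perfect cube.
  y = 3: RHS = 703 is not a perfect cube.
  y = -3: RHS = -701 is not a perfect cube.
Continuing the search up to |y| = 45 finds no further solutions beyond those listed.
Collected solutions: (1, 0), (3, 1).

Solutions (with |y| ≤ 45): (1, 0), (3, 1).


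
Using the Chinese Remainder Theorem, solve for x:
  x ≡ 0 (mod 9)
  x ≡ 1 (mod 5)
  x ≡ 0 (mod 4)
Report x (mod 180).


Moduli 9, 5, 4 are pairwise coprime; by CRT there is a unique solution modulo M = 9 · 5 · 4 = 180.
Solve pairwise, accumulating the modulus:
  Start with x ≡ 0 (mod 9).
  Combine with x ≡ 1 (mod 5): since gcd(9, 5) = 1, we get a unique residue mod 45.
    Write x = 0 + 9·t and substitute into x ≡ 1 (mod 5): 9·t ≡ 1 − 0 = 1 (mod 5).
    Reduce coefficients mod 5: 4·t ≡ 1 (mod 5).
    The inverse of 4 mod 5 is 4 (since 4·4 = 16 = 3·5 + 1), so t ≡ 4·1 = 4 ≡ 4 (mod 5).
    Then x = 0 + 9·4 = 36, valid modulo lcm(9, 5) = 45: x ≡ 36 (mod 45).
  Combine with x ≡ 0 (mod 4): since gcd(45, 4) = 1, we get a unique residue mod 180.
    Write x = 36 + 45·t and substitute into x ≡ 0 (mod 4): 45·t ≡ 0 − 36 = -36 (mod 4).
    Reduce coefficients mod 4: 1·t ≡ 0 (mod 4).
    So t ≡ 0 (mod 4).
    Then x = 36 + 45·0 = 36, valid modulo lcm(45, 4) = 180: x ≡ 36 (mod 180).
Verify: 36 mod 9 = 0 ✓, 36 mod 5 = 1 ✓, 36 mod 4 = 0 ✓.

x ≡ 36 (mod 180).


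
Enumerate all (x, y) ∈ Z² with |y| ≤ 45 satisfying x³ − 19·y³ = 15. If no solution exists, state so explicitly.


The equation is x³ - 19y³ = 15. For fixed y, x³ = 19·y³ + 15, so a solution requires the RHS to be a perfect cube.
Strategy: iterate y from -45 to 45, compute RHS = 19·y³ + 15, and check whether it is a (positive or negative) perfect cube.
Check small values of y:
  y = 0: RHS = 15 is not a perfect cube.
  y = 1: RHS = 34 is not a perfect cube.
  y = -1: RHS = -4 is not a perfect cube.
  y = 2: RHS = 167 is not a perfect cube.
  y = -2: RHS = -137 is not a perfect cube.
  y = 3: RHS = 528 is not a perfect cube.
  y = -3: RHS = -498 is not a perfect cube.
Continuing the search up to |y| = 45 finds no solutions either.
No (x, y) in the scanned range satisfies the equation.

No integer solutions with |y| ≤ 45.


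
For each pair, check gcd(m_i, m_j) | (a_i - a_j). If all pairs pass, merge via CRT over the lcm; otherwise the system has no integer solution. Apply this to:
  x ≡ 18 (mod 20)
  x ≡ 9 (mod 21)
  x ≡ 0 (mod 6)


Moduli 20, 21, 6 are not pairwise coprime, so CRT works modulo lcm(m_i) when all pairwise compatibility conditions hold.
Pairwise compatibility: gcd(m_i, m_j) must divide a_i - a_j for every pair.
Merge one congruence at a time:
  Start: x ≡ 18 (mod 20).
  Combine with x ≡ 9 (mod 21): gcd(20, 21) = 1; 9 - 18 = -9, which IS divisible by 1, so compatible.
    Write x = 18 + 20·t and substitute into x ≡ 9 (mod 21): 20·t ≡ 9 − 18 = -9 (mod 21).
    Reduce coefficients mod 21: 20·t ≡ 12 (mod 21).
    The inverse of 20 mod 21 is 20 (since 20·20 = 400 = 19·21 + 1), so t ≡ 20·12 = 240 ≡ 9 (mod 21).
    Then x = 18 + 20·9 = 198, valid modulo lcm(20, 21) = 420: x ≡ 198 (mod 420).
  Combine with x ≡ 0 (mod 6): gcd(420, 6) = 6; 0 - 198 = -198, which IS divisible by 6, so compatible.
    Write x = 198 + 420·t and substitute into x ≡ 0 (mod 6): 420·t ≡ 0 − 198 = -198 (mod 6).
    Divide the congruence (and modulus) by g = 6: 70·t ≡ -33 (mod 1).
    Modulo 1 every t works; take t = 0.
    Then x = 198 + 420·0 = 198, valid modulo lcm(420, 6) = 420: x ≡ 198 (mod 420).
Verify: 198 mod 20 = 18, 198 mod 21 = 9, 198 mod 6 = 0.

x ≡ 198 (mod 420).


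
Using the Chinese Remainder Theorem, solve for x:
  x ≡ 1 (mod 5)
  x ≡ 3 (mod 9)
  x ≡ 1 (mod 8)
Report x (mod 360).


Moduli 5, 9, 8 are pairwise coprime; by CRT there is a unique solution modulo M = 5 · 9 · 8 = 360.
Solve pairwise, accumulating the modulus:
  Start with x ≡ 1 (mod 5).
  Combine with x ≡ 3 (mod 9): since gcd(5, 9) = 1, we get a unique residue mod 45.
    Write x = 1 + 5·t and substitute into x ≡ 3 (mod 9): 5·t ≡ 3 − 1 = 2 (mod 9).
    The inverse of 5 mod 9 is 2 (since 5·2 = 10 = 1·9 + 1), so t ≡ 2·2 = 4 ≡ 4 (mod 9).
    Then x = 1 + 5·4 = 21, valid modulo lcm(5, 9) = 45: x ≡ 21 (mod 45).
  Combine with x ≡ 1 (mod 8): since gcd(45, 8) = 1, we get a unique residue mod 360.
    Write x = 21 + 45·t and substitute into x ≡ 1 (mod 8): 45·t ≡ 1 − 21 = -20 (mod 8).
    Reduce coefficients mod 8: 5·t ≡ 4 (mod 8).
    The inverse of 5 mod 8 is 5 (since 5·5 = 25 = 3·8 + 1), so t ≡ 5·4 = 20 ≡ 4 (mod 8).
    Then x = 21 + 45·4 = 201, valid modulo lcm(45, 8) = 360: x ≡ 201 (mod 360).
Verify: 201 mod 5 = 1 ✓, 201 mod 9 = 3 ✓, 201 mod 8 = 1 ✓.

x ≡ 201 (mod 360).


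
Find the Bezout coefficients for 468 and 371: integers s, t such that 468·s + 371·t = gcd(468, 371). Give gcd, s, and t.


Euclidean algorithm on (468, 371) — divide until remainder is 0:
  468 = 1 · 371 + 97
  371 = 3 · 97 + 80
  97 = 1 · 80 + 17
  80 = 4 · 17 + 12
  17 = 1 · 12 + 5
  12 = 2 · 5 + 2
  5 = 2 · 2 + 1
  2 = 2 · 1 + 0
gcd(468, 371) = 1.
Track Bezout coefficients alongside the remainders: start with r₀ = 468 = a·1 + b·0 (s = 1, t = 0) and r₁ = 371 = a·0 + b·1 (s = 0, t = 1); each new remainder r_{k+1} = r_{k-1} − q_k·r_k inherits s_{k+1} = s_{k-1} − q_k·s_k, t_{k+1} = t_{k-1} − q_k·t_k, so r_k = a·s_k + b·t_k at every step:
  q = 1: r = 97, s = 1 − 1·0 = 1, t = 0 − 1·1 = -1  (check: 468·1 + 371·(-1) = 97)
  q = 3: r = 80, s = 0 − 3·1 = -3, t = 1 − 3·(-1) = 4  (check: 468·(-3) + 371·4 = 80)
  q = 1: r = 17, s = 1 − 1·(-3) = 4, t = -1 − 1·4 = -5  (check: 468·4 + 371·(-5) = 17)
  q = 4: r = 12, s = -3 − 4·4 = -19, t = 4 − 4·(-5) = 24  (check: 468·(-19) + 371·24 = 12)
  q = 1: r = 5, s = 4 − 1·(-19) = 23, t = -5 − 1·24 = -29  (check: 468·23 + 371·(-29) = 5)
  q = 2: r = 2, s = -19 − 2·23 = -65, t = 24 − 2·(-29) = 82  (check: 468·(-65) + 371·82 = 2)
  q = 2: r = 1, s = 23 − 2·(-65) = 153, t = -29 − 2·82 = -193  (check: 468·153 + 371·(-193) = 1)
The row with r = 1 (the gcd) gives the Bezout coefficients s = 153, t = -193.
Result: 468 · (153) + 371 · (-193) = 1.

gcd(468, 371) = 1; s = 153, t = -193 (check: 468·153 + 371·(-193) = 1).


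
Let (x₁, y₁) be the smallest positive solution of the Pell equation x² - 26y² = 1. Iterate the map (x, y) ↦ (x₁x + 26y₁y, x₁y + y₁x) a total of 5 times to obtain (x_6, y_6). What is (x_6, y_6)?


Step 1: Find the fundamental solution (x₁, y₁) of x² - 26y² = 1.
  Expand √26 as a continued fraction. a₀ = ⌊√26⌋ = 5; iterate m_{k+1} = d_k·a_k − m_k, d_{k+1} = (26 − m_{k+1}²)/d_k, a_{k+1} = ⌊(a₀ + m_{k+1})/d_{k+1}⌋ (starting m₀ = 0, d₀ = 1), with convergents p_k = a_k·p_{k-1} + p_{k-2}, q_k = a_k·q_{k-1} + q_{k-2} (p₋₁ = 1, q₋₁ = 0):
  k = 0: a₀ = 5; p₀/q₀ = 5/1; p₀² − 26·q₀² = 25 − 26 = -1.
  k = 1: m = 5, d = 1, a = ⌊(5 + 5)/1⌋ = 10; p/q = (10·5 + 1)/(10·1 + 0) = 51/10; p² − 26·q² = 2601 − 2600 = 1.
  The first convergent with p² − 26·q² = 1 gives the fundamental solution (x₁, y₁) = (51, 10).
Step 2: Apply the recurrence (x_{n+1}, y_{n+1}) = (x₁x_n + 26y₁y_n, x₁y_n + y₁x_n) repeatedly.
  From (x_1, y_1) = (51, 10): x_2 = 51·51 + 26·10·10 = 5201; y_2 = 51·10 + 10·51 = 1020.
  From (x_2, y_2) = (5201, 1020): x_3 = 51·5201 + 26·10·1020 = 530451; y_3 = 51·1020 + 10·5201 = 104030.
  From (x_3, y_3) = (530451, 104030): x_4 = 51·530451 + 26·10·104030 = 54100801; y_4 = 51·104030 + 10·530451 = 10610040.
  From (x_4, y_4) = (54100801, 10610040): x_5 = 51·54100801 + 26·10·10610040 = 5517751251; y_5 = 51·10610040 + 10·54100801 = 1082120050.
  From (x_5, y_5) = (5517751251, 1082120050): x_6 = 51·5517751251 + 26·10·1082120050 = 562756526801; y_6 = 51·1082120050 + 10·5517751251 = 110365635060.
Step 3: Verify x_6² - 26·y_6² = 316694908457124631293601 - 316694908457124631293600 = 1 (should be 1). ✓

(x_1, y_1) = (51, 10); (x_6, y_6) = (562756526801, 110365635060).


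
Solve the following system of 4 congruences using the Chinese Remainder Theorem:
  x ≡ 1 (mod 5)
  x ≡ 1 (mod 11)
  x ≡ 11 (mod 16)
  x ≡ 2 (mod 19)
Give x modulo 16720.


Product of moduli M = 5 · 11 · 16 · 19 = 16720.
Merge one congruence at a time:
  Start: x ≡ 1 (mod 5).
  Combine with x ≡ 1 (mod 11); new modulus lcm = 55.
    Write x = 1 + 5·t and substitute into x ≡ 1 (mod 11): 5·t ≡ 1 − 1 = 0 (mod 11).
    The inverse of 5 mod 11 is 9 (since 5·9 = 45 = 4·11 + 1), so t ≡ 9·0 = 0 ≡ 0 (mod 11).
    Then x = 1 + 5·0 = 1, valid modulo lcm(5, 11) = 55: x ≡ 1 (mod 55).
  Combine with x ≡ 11 (mod 16); new modulus lcm = 880.
    Write x = 1 + 55·t and substitute into x ≡ 11 (mod 16): 55·t ≡ 11 − 1 = 10 (mod 16).
    Reduce coefficients mod 16: 7·t ≡ 10 (mod 16).
    The inverse of 7 mod 16 is 7 (since 7·7 = 49 = 3·16 + 1), so t ≡ 7·10 = 70 ≡ 6 (mod 16).
    Then x = 1 + 55·6 = 331, valid modulo lcm(55, 16) = 880: x ≡ 331 (mod 880).
  Combine with x ≡ 2 (mod 19); new modulus lcm = 16720.
    Write x = 331 + 880·t and substitute into x ≡ 2 (mod 19): 880·t ≡ 2 − 331 = -329 (mod 19).
    Reduce coefficients mod 19: 6·t ≡ 13 (mod 19).
    The inverse of 6 mod 19 is 16 (since 6·16 = 96 = 5·19 + 1), so t ≡ 16·13 = 208 ≡ 18 (mod 19).
    Then x = 331 + 880·18 = 16171, valid modulo lcm(880, 19) = 16720: x ≡ 16171 (mod 16720).
Verify against each original: 16171 mod 5 = 1, 16171 mod 11 = 1, 16171 mod 16 = 11, 16171 mod 19 = 2.

x ≡ 16171 (mod 16720).


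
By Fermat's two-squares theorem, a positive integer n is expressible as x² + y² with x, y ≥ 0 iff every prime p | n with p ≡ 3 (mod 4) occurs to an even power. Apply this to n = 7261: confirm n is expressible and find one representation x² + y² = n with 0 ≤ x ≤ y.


Step 1: Factor n = 7261 = 53 · 137.
Step 2: Check the mod-4 condition on each prime factor: 53 ≡ 1 (mod 4), exponent 1; 137 ≡ 1 (mod 4), exponent 1.
All primes ≡ 3 (mod 4) appear to even exponent (or don't appear), so by the two-squares theorem n IS expressible as a sum of two squares.
Step 3: Build a representation. Here n = 53 · 137 is a product of primes ≡ 1 (mod 4). Each prime p ≡ 1 (mod 4) is itself a sum of two squares; find a² by testing p − a² for a perfect square:
  53: 53 − 1² = 52, 53 − 2² = 49 = 7² ⇒ 53 = 2² + 7².
  137: 137 − 1² = 136, 137 − 2² = 133, 137 − 3² = 128, 137 − 4² = 121 = 11² ⇒ 137 = 4² + 11².
  Combine using the Brahmagupta–Fibonacci identity (a² + b²)(c² + d²) = (ac − bd)² + (ad + bc)² = (ac + bd)² + (ad − bc)²:
  53 · 137 = 7261: from (2² + 7²)(4² + 11²), take (2·4 − 7·11, 2·11 + 7·4) = (8 − 77, 22 + 28) = (-69, 50); dropping signs (only squares matter) gives (69, 50); check 69² + 50² = 4761 + 2500 = 7261 ✓.
Step 4: Order so x ≤ y and verify: 50² + 69² = 2500 + 4761 = 7261 = n. ✓

n = 7261 = 50² + 69² (one valid representation with x ≤ y).


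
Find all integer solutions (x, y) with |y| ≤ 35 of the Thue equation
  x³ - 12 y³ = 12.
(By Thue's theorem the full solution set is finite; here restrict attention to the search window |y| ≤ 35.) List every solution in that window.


The equation is x³ - 12y³ = 12. For fixed y, x³ = 12·y³ + 12, so a solution requires the RHS to be a perfect cube.
Strategy: iterate y from -35 to 35, compute RHS = 12·y³ + 12, and check whether it is a (positive or negative) perfect cube.
Check small values of y:
  y = 0: RHS = 12 is not a perfect cube.
  y = 1: RHS = 24 is not a perfect cube.
  y = -1: RHS = 0 = (0)³ ⇒ x = 0 works.
  y = 2: RHS = 108 is not a perfect cube.
  y = -2: RHS = -84 is not a perfect cube.
  y = 3: RHS = 336 is not a perfect cube.
  y = -3: RHS = -312 is not a perfect cube.
Continuing the search up to |y| = 35 finds no further solutions beyond those listed.
Collected solutions: (0, -1).

Solutions (with |y| ≤ 35): (0, -1).


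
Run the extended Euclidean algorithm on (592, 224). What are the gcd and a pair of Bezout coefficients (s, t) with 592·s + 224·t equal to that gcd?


Euclidean algorithm on (592, 224) — divide until remainder is 0:
  592 = 2 · 224 + 144
  224 = 1 · 144 + 80
  144 = 1 · 80 + 64
  80 = 1 · 64 + 16
  64 = 4 · 16 + 0
gcd(592, 224) = 16.
Track Bezout coefficients alongside the remainders: start with r₀ = 592 = a·1 + b·0 (s = 1, t = 0) and r₁ = 224 = a·0 + b·1 (s = 0, t = 1); each new remainder r_{k+1} = r_{k-1} − q_k·r_k inherits s_{k+1} = s_{k-1} − q_k·s_k, t_{k+1} = t_{k-1} − q_k·t_k, so r_k = a·s_k + b·t_k at every step:
  q = 2: r = 144, s = 1 − 2·0 = 1, t = 0 − 2·1 = -2  (check: 592·1 + 224·(-2) = 144)
  q = 1: r = 80, s = 0 − 1·1 = -1, t = 1 − 1·(-2) = 3  (check: 592·(-1) + 224·3 = 80)
  q = 1: r = 64, s = 1 − 1·(-1) = 2, t = -2 − 1·3 = -5  (check: 592·2 + 224·(-5) = 64)
  q = 1: r = 16, s = -1 − 1·2 = -3, t = 3 − 1·(-5) = 8  (check: 592·(-3) + 224·8 = 16)
The row with r = 16 (the gcd) gives the Bezout coefficients s = -3, t = 8.
Result: 592 · (-3) + 224 · (8) = 16.

gcd(592, 224) = 16; s = -3, t = 8 (check: 592·(-3) + 224·8 = 16).


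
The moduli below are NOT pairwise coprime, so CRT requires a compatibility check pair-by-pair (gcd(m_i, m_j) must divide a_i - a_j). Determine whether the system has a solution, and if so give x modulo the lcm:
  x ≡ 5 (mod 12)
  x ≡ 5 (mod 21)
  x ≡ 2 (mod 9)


Moduli 12, 21, 9 are not pairwise coprime, so CRT works modulo lcm(m_i) when all pairwise compatibility conditions hold.
Pairwise compatibility: gcd(m_i, m_j) must divide a_i - a_j for every pair.
Merge one congruence at a time:
  Start: x ≡ 5 (mod 12).
  Combine with x ≡ 5 (mod 21): gcd(12, 21) = 3; 5 - 5 = 0, which IS divisible by 3, so compatible.
    Write x = 5 + 12·t and substitute into x ≡ 5 (mod 21): 12·t ≡ 5 − 5 = 0 (mod 21).
    Divide the congruence (and modulus) by g = 3: 4·t ≡ 0 (mod 7).
    The inverse of 4 mod 7 is 2 (since 4·2 = 8 = 1·7 + 1), so t ≡ 2·0 = 0 ≡ 0 (mod 7).
    Then x = 5 + 12·0 = 5, valid modulo lcm(12, 21) = 84: x ≡ 5 (mod 84).
  Combine with x ≡ 2 (mod 9): gcd(84, 9) = 3; 2 - 5 = -3, which IS divisible by 3, so compatible.
    Write x = 5 + 84·t and substitute into x ≡ 2 (mod 9): 84·t ≡ 2 − 5 = -3 (mod 9).
    Divide the congruence (and modulus) by g = 3: 28·t ≡ -1 (mod 3).
    Reduce coefficients mod 3: 1·t ≡ 2 (mod 3).
    So t ≡ 2 (mod 3).
    Then x = 5 + 84·2 = 173, valid modulo lcm(84, 9) = 252: x ≡ 173 (mod 252).
Verify: 173 mod 12 = 5, 173 mod 21 = 5, 173 mod 9 = 2.

x ≡ 173 (mod 252).


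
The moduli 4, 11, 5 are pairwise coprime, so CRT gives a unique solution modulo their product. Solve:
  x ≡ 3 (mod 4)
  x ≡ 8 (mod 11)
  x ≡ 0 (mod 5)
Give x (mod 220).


Moduli 4, 11, 5 are pairwise coprime; by CRT there is a unique solution modulo M = 4 · 11 · 5 = 220.
Solve pairwise, accumulating the modulus:
  Start with x ≡ 3 (mod 4).
  Combine with x ≡ 8 (mod 11): since gcd(4, 11) = 1, we get a unique residue mod 44.
    Write x = 3 + 4·t and substitute into x ≡ 8 (mod 11): 4·t ≡ 8 − 3 = 5 (mod 11).
    The inverse of 4 mod 11 is 3 (since 4·3 = 12 = 1·11 + 1), so t ≡ 3·5 = 15 ≡ 4 (mod 11).
    Then x = 3 + 4·4 = 19, valid modulo lcm(4, 11) = 44: x ≡ 19 (mod 44).
  Combine with x ≡ 0 (mod 5): since gcd(44, 5) = 1, we get a unique residue mod 220.
    Write x = 19 + 44·t and substitute into x ≡ 0 (mod 5): 44·t ≡ 0 − 19 = -19 (mod 5).
    Reduce coefficients mod 5: 4·t ≡ 1 (mod 5).
    The inverse of 4 mod 5 is 4 (since 4·4 = 16 = 3·5 + 1), so t ≡ 4·1 = 4 ≡ 4 (mod 5).
    Then x = 19 + 44·4 = 195, valid modulo lcm(44, 5) = 220: x ≡ 195 (mod 220).
Verify: 195 mod 4 = 3 ✓, 195 mod 11 = 8 ✓, 195 mod 5 = 0 ✓.

x ≡ 195 (mod 220).


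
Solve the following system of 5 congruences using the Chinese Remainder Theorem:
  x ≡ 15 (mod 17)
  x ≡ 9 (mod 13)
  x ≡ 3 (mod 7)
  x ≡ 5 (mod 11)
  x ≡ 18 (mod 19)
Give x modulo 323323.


Product of moduli M = 17 · 13 · 7 · 11 · 19 = 323323.
Merge one congruence at a time:
  Start: x ≡ 15 (mod 17).
  Combine with x ≡ 9 (mod 13); new modulus lcm = 221.
    Write x = 15 + 17·t and substitute into x ≡ 9 (mod 13): 17·t ≡ 9 − 15 = -6 (mod 13).
    Reduce coefficients mod 13: 4·t ≡ 7 (mod 13).
    The inverse of 4 mod 13 is 10 (since 4·10 = 40 = 3·13 + 1), so t ≡ 10·7 = 70 ≡ 5 (mod 13).
    Then x = 15 + 17·5 = 100, valid modulo lcm(17, 13) = 221: x ≡ 100 (mod 221).
  Combine with x ≡ 3 (mod 7); new modulus lcm = 1547.
    Write x = 100 + 221·t and substitute into x ≡ 3 (mod 7): 221·t ≡ 3 − 100 = -97 (mod 7).
    Reduce coefficients mod 7: 4·t ≡ 1 (mod 7).
    The inverse of 4 mod 7 is 2 (since 4·2 = 8 = 1·7 + 1), so t ≡ 2·1 = 2 ≡ 2 (mod 7).
    Then x = 100 + 221·2 = 542, valid modulo lcm(221, 7) = 1547: x ≡ 542 (mod 1547).
  Combine with x ≡ 5 (mod 11); new modulus lcm = 17017.
    Write x = 542 + 1547·t and substitute into x ≡ 5 (mod 11): 1547·t ≡ 5 − 542 = -537 (mod 11).
    Reduce coefficients mod 11: 7·t ≡ 2 (mod 11).
    The inverse of 7 mod 11 is 8 (since 7·8 = 56 = 5·11 + 1), so t ≡ 8·2 = 16 ≡ 5 (mod 11).
    Then x = 542 + 1547·5 = 8277, valid modulo lcm(1547, 11) = 17017: x ≡ 8277 (mod 17017).
  Combine with x ≡ 18 (mod 19); new modulus lcm = 323323.
    Write x = 8277 + 17017·t and substitute into x ≡ 18 (mod 19): 17017·t ≡ 18 − 8277 = -8259 (mod 19).
    Reduce coefficients mod 19: 12·t ≡ 6 (mod 19).
    The inverse of 12 mod 19 is 8 (since 12·8 = 96 = 5·19 + 1), so t ≡ 8·6 = 48 ≡ 10 (mod 19).
    Then x = 8277 + 17017·10 = 178447, valid modulo lcm(17017, 19) = 323323: x ≡ 178447 (mod 323323).
Verify against each original: 178447 mod 17 = 15, 178447 mod 13 = 9, 178447 mod 7 = 3, 178447 mod 11 = 5, 178447 mod 19 = 18.

x ≡ 178447 (mod 323323).


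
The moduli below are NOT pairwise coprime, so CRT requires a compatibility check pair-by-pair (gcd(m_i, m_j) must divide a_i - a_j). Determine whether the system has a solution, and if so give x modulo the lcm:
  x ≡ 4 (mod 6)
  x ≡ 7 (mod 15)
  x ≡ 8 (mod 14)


Moduli 6, 15, 14 are not pairwise coprime, so CRT works modulo lcm(m_i) when all pairwise compatibility conditions hold.
Pairwise compatibility: gcd(m_i, m_j) must divide a_i - a_j for every pair.
Merge one congruence at a time:
  Start: x ≡ 4 (mod 6).
  Combine with x ≡ 7 (mod 15): gcd(6, 15) = 3; 7 - 4 = 3, which IS divisible by 3, so compatible.
    Write x = 4 + 6·t and substitute into x ≡ 7 (mod 15): 6·t ≡ 7 − 4 = 3 (mod 15).
    Divide the congruence (and modulus) by g = 3: 2·t ≡ 1 (mod 5).
    The inverse of 2 mod 5 is 3 (since 2·3 = 6 = 1·5 + 1), so t ≡ 3·1 = 3 ≡ 3 (mod 5).
    Then x = 4 + 6·3 = 22, valid modulo lcm(6, 15) = 30: x ≡ 22 (mod 30).
  Combine with x ≡ 8 (mod 14): gcd(30, 14) = 2; 8 - 22 = -14, which IS divisible by 2, so compatible.
    Write x = 22 + 30·t and substitute into x ≡ 8 (mod 14): 30·t ≡ 8 − 22 = -14 (mod 14).
    Divide the congruence (and modulus) by g = 2: 15·t ≡ -7 (mod 7).
    Reduce coefficients mod 7: 1·t ≡ 0 (mod 7).
    So t ≡ 0 (mod 7).
    Then x = 22 + 30·0 = 22, valid modulo lcm(30, 14) = 210: x ≡ 22 (mod 210).
Verify: 22 mod 6 = 4, 22 mod 15 = 7, 22 mod 14 = 8.

x ≡ 22 (mod 210).


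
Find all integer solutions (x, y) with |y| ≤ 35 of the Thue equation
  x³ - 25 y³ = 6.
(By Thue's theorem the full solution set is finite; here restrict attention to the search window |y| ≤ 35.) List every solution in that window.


The equation is x³ - 25y³ = 6. For fixed y, x³ = 25·y³ + 6, so a solution requires the RHS to be a perfect cube.
Strategy: iterate y from -35 to 35, compute RHS = 25·y³ + 6, and check whether it is a (positive or negative) perfect cube.
Check small values of y:
  y = 0: RHS = 6 is not a perfect cube.
  y = 1: RHS = 31 is not a perfect cube.
  y = -1: RHS = -19 is not a perfect cube.
  y = 2: RHS = 206 is not a perfect cube.
  y = -2: RHS = -194 is not a perfect cube.
  y = 3: RHS = 681 is not a perfect cube.
  y = -3: RHS = -669 is not a perfect cube.
Continuing the search up to |y| = 35 finds no solutions either.
No (x, y) in the scanned range satisfies the equation.

No integer solutions with |y| ≤ 35.


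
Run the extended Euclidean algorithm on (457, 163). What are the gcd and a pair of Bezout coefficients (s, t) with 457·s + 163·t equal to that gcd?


Euclidean algorithm on (457, 163) — divide until remainder is 0:
  457 = 2 · 163 + 131
  163 = 1 · 131 + 32
  131 = 4 · 32 + 3
  32 = 10 · 3 + 2
  3 = 1 · 2 + 1
  2 = 2 · 1 + 0
gcd(457, 163) = 1.
Track Bezout coefficients alongside the remainders: start with r₀ = 457 = a·1 + b·0 (s = 1, t = 0) and r₁ = 163 = a·0 + b·1 (s = 0, t = 1); each new remainder r_{k+1} = r_{k-1} − q_k·r_k inherits s_{k+1} = s_{k-1} − q_k·s_k, t_{k+1} = t_{k-1} − q_k·t_k, so r_k = a·s_k + b·t_k at every step:
  q = 2: r = 131, s = 1 − 2·0 = 1, t = 0 − 2·1 = -2  (check: 457·1 + 163·(-2) = 131)
  q = 1: r = 32, s = 0 − 1·1 = -1, t = 1 − 1·(-2) = 3  (check: 457·(-1) + 163·3 = 32)
  q = 4: r = 3, s = 1 − 4·(-1) = 5, t = -2 − 4·3 = -14  (check: 457·5 + 163·(-14) = 3)
  q = 10: r = 2, s = -1 − 10·5 = -51, t = 3 − 10·(-14) = 143  (check: 457·(-51) + 163·143 = 2)
  q = 1: r = 1, s = 5 − 1·(-51) = 56, t = -14 − 1·143 = -157  (check: 457·56 + 163·(-157) = 1)
The row with r = 1 (the gcd) gives the Bezout coefficients s = 56, t = -157.
Result: 457 · (56) + 163 · (-157) = 1.

gcd(457, 163) = 1; s = 56, t = -157 (check: 457·56 + 163·(-157) = 1).


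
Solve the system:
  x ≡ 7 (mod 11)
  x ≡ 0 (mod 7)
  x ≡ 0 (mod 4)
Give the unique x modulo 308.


Moduli 11, 7, 4 are pairwise coprime; by CRT there is a unique solution modulo M = 11 · 7 · 4 = 308.
Solve pairwise, accumulating the modulus:
  Start with x ≡ 7 (mod 11).
  Combine with x ≡ 0 (mod 7): since gcd(11, 7) = 1, we get a unique residue mod 77.
    Write x = 7 + 11·t and substitute into x ≡ 0 (mod 7): 11·t ≡ 0 − 7 = -7 (mod 7).
    Reduce coefficients mod 7: 4·t ≡ 0 (mod 7).
    The inverse of 4 mod 7 is 2 (since 4·2 = 8 = 1·7 + 1), so t ≡ 2·0 = 0 ≡ 0 (mod 7).
    Then x = 7 + 11·0 = 7, valid modulo lcm(11, 7) = 77: x ≡ 7 (mod 77).
  Combine with x ≡ 0 (mod 4): since gcd(77, 4) = 1, we get a unique residue mod 308.
    Write x = 7 + 77·t and substitute into x ≡ 0 (mod 4): 77·t ≡ 0 − 7 = -7 (mod 4).
    Reduce coefficients mod 4: 1·t ≡ 1 (mod 4).
    So t ≡ 1 (mod 4).
    Then x = 7 + 77·1 = 84, valid modulo lcm(77, 4) = 308: x ≡ 84 (mod 308).
Verify: 84 mod 11 = 7 ✓, 84 mod 7 = 0 ✓, 84 mod 4 = 0 ✓.

x ≡ 84 (mod 308).


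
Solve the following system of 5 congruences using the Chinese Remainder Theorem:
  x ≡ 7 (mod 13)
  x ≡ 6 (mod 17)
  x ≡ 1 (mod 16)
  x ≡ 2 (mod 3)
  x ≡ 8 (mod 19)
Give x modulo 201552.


Product of moduli M = 13 · 17 · 16 · 3 · 19 = 201552.
Merge one congruence at a time:
  Start: x ≡ 7 (mod 13).
  Combine with x ≡ 6 (mod 17); new modulus lcm = 221.
    Write x = 7 + 13·t and substitute into x ≡ 6 (mod 17): 13·t ≡ 6 − 7 = -1 (mod 17).
    Reduce coefficients mod 17: 13·t ≡ 16 (mod 17).
    The inverse of 13 mod 17 is 4 (since 13·4 = 52 = 3·17 + 1), so t ≡ 4·16 = 64 ≡ 13 (mod 17).
    Then x = 7 + 13·13 = 176, valid modulo lcm(13, 17) = 221: x ≡ 176 (mod 221).
  Combine with x ≡ 1 (mod 16); new modulus lcm = 3536.
    Write x = 176 + 221·t and substitute into x ≡ 1 (mod 16): 221·t ≡ 1 − 176 = -175 (mod 16).
    Reduce coefficients mod 16: 13·t ≡ 1 (mod 16).
    The inverse of 13 mod 16 is 5 (since 13·5 = 65 = 4·16 + 1), so t ≡ 5·1 = 5 ≡ 5 (mod 16).
    Then x = 176 + 221·5 = 1281, valid modulo lcm(221, 16) = 3536: x ≡ 1281 (mod 3536).
  Combine with x ≡ 2 (mod 3); new modulus lcm = 10608.
    Write x = 1281 + 3536·t and substitute into x ≡ 2 (mod 3): 3536·t ≡ 2 − 1281 = -1279 (mod 3).
    Reduce coefficients mod 3: 2·t ≡ 2 (mod 3).
    The inverse of 2 mod 3 is 2 (since 2·2 = 4 = 1·3 + 1), so t ≡ 2·2 = 4 ≡ 1 (mod 3).
    Then x = 1281 + 3536·1 = 4817, valid modulo lcm(3536, 3) = 10608: x ≡ 4817 (mod 10608).
  Combine with x ≡ 8 (mod 19); new modulus lcm = 201552.
    Write x = 4817 + 10608·t and substitute into x ≡ 8 (mod 19): 10608·t ≡ 8 − 4817 = -4809 (mod 19).
    Reduce coefficients mod 19: 6·t ≡ 17 (mod 19).
    The inverse of 6 mod 19 is 16 (since 6·16 = 96 = 5·19 + 1), so t ≡ 16·17 = 272 ≡ 6 (mod 19).
    Then x = 4817 + 10608·6 = 68465, valid modulo lcm(10608, 19) = 201552: x ≡ 68465 (mod 201552).
Verify against each original: 68465 mod 13 = 7, 68465 mod 17 = 6, 68465 mod 16 = 1, 68465 mod 3 = 2, 68465 mod 19 = 8.

x ≡ 68465 (mod 201552).


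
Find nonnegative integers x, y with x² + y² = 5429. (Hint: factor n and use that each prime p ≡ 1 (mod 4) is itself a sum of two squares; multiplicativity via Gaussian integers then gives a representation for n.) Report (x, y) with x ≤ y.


Step 1: Factor n = 5429 = 61 · 89.
Step 2: Check the mod-4 condition on each prime factor: 61 ≡ 1 (mod 4), exponent 1; 89 ≡ 1 (mod 4), exponent 1.
All primes ≡ 3 (mod 4) appear to even exponent (or don't appear), so by the two-squares theorem n IS expressible as a sum of two squares.
Step 3: Build a representation. Here n = 61 · 89 is a product of primes ≡ 1 (mod 4). Each prime p ≡ 1 (mod 4) is itself a sum of two squares; find a² by testing p − a² for a perfect square:
  61: 61 − 1² = 60, 61 − 2² = 57, 61 − 3² = 52, 61 − 4² = 45, 61 − 5² = 36 = 6² ⇒ 61 = 5² + 6².
  89: 89 − 1² = 88, 89 − 2² = 85, 89 − 3² = 80, 89 − 4² = 73, 89 − 5² = 64 = 8² ⇒ 89 = 5² + 8².
  Combine using the Brahmagupta–Fibonacci identity (a² + b²)(c² + d²) = (ac − bd)² + (ad + bc)² = (ac + bd)² + (ad − bc)²:
  61 · 89 = 5429: from (5² + 6²)(5² + 8²), take (5·5 − 6·8, 5·8 + 6·5) = (25 − 48, 40 + 30) = (-23, 70); dropping signs (only squares matter) gives (23, 70); check 23² + 70² = 529 + 4900 = 5429 ✓.
Step 4: Order so x ≤ y and verify: 23² + 70² = 529 + 4900 = 5429 = n. ✓

n = 5429 = 23² + 70² (one valid representation with x ≤ y).


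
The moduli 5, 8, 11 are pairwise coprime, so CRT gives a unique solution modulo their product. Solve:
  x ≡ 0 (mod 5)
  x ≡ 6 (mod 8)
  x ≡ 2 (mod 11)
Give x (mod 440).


Moduli 5, 8, 11 are pairwise coprime; by CRT there is a unique solution modulo M = 5 · 8 · 11 = 440.
Solve pairwise, accumulating the modulus:
  Start with x ≡ 0 (mod 5).
  Combine with x ≡ 6 (mod 8): since gcd(5, 8) = 1, we get a unique residue mod 40.
    Write x = 0 + 5·t and substitute into x ≡ 6 (mod 8): 5·t ≡ 6 − 0 = 6 (mod 8).
    The inverse of 5 mod 8 is 5 (since 5·5 = 25 = 3·8 + 1), so t ≡ 5·6 = 30 ≡ 6 (mod 8).
    Then x = 0 + 5·6 = 30, valid modulo lcm(5, 8) = 40: x ≡ 30 (mod 40).
  Combine with x ≡ 2 (mod 11): since gcd(40, 11) = 1, we get a unique residue mod 440.
    Write x = 30 + 40·t and substitute into x ≡ 2 (mod 11): 40·t ≡ 2 − 30 = -28 (mod 11).
    Reduce coefficients mod 11: 7·t ≡ 5 (mod 11).
    The inverse of 7 mod 11 is 8 (since 7·8 = 56 = 5·11 + 1), so t ≡ 8·5 = 40 ≡ 7 (mod 11).
    Then x = 30 + 40·7 = 310, valid modulo lcm(40, 11) = 440: x ≡ 310 (mod 440).
Verify: 310 mod 5 = 0 ✓, 310 mod 8 = 6 ✓, 310 mod 11 = 2 ✓.

x ≡ 310 (mod 440).


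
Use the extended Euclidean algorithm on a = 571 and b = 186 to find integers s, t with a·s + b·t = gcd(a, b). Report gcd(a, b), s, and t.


Euclidean algorithm on (571, 186) — divide until remainder is 0:
  571 = 3 · 186 + 13
  186 = 14 · 13 + 4
  13 = 3 · 4 + 1
  4 = 4 · 1 + 0
gcd(571, 186) = 1.
Track Bezout coefficients alongside the remainders: start with r₀ = 571 = a·1 + b·0 (s = 1, t = 0) and r₁ = 186 = a·0 + b·1 (s = 0, t = 1); each new remainder r_{k+1} = r_{k-1} − q_k·r_k inherits s_{k+1} = s_{k-1} − q_k·s_k, t_{k+1} = t_{k-1} − q_k·t_k, so r_k = a·s_k + b·t_k at every step:
  q = 3: r = 13, s = 1 − 3·0 = 1, t = 0 − 3·1 = -3  (check: 571·1 + 186·(-3) = 13)
  q = 14: r = 4, s = 0 − 14·1 = -14, t = 1 − 14·(-3) = 43  (check: 571·(-14) + 186·43 = 4)
  q = 3: r = 1, s = 1 − 3·(-14) = 43, t = -3 − 3·43 = -132  (check: 571·43 + 186·(-132) = 1)
The row with r = 1 (the gcd) gives the Bezout coefficients s = 43, t = -132.
Result: 571 · (43) + 186 · (-132) = 1.

gcd(571, 186) = 1; s = 43, t = -132 (check: 571·43 + 186·(-132) = 1).


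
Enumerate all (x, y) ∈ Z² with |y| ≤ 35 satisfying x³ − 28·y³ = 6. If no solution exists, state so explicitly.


The equation is x³ - 28y³ = 6. For fixed y, x³ = 28·y³ + 6, so a solution requires the RHS to be a perfect cube.
Strategy: iterate y from -35 to 35, compute RHS = 28·y³ + 6, and check whether it is a (positive or negative) perfect cube.
Check small values of y:
  y = 0: RHS = 6 is not a perfect cube.
  y = 1: RHS = 34 is not a perfect cube.
  y = -1: RHS = -22 is not a perfect cube.
  y = 2: RHS = 230 is not a perfect cube.
  y = -2: RHS = -218 is not a perfect cube.
  y = 3: RHS = 762 is not a perfect cube.
  y = -3: RHS = -750 is not a perfect cube.
Continuing the search up to |y| = 35 finds no solutions either.
No (x, y) in the scanned range satisfies the equation.

No integer solutions with |y| ≤ 35.


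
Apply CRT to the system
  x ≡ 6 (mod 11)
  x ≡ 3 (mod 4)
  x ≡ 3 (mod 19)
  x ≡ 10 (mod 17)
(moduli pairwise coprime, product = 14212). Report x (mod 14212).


Product of moduli M = 11 · 4 · 19 · 17 = 14212.
Merge one congruence at a time:
  Start: x ≡ 6 (mod 11).
  Combine with x ≡ 3 (mod 4); new modulus lcm = 44.
    Write x = 6 + 11·t and substitute into x ≡ 3 (mod 4): 11·t ≡ 3 − 6 = -3 (mod 4).
    Reduce coefficients mod 4: 3·t ≡ 1 (mod 4).
    The inverse of 3 mod 4 is 3 (since 3·3 = 9 = 2·4 + 1), so t ≡ 3·1 = 3 ≡ 3 (mod 4).
    Then x = 6 + 11·3 = 39, valid modulo lcm(11, 4) = 44: x ≡ 39 (mod 44).
  Combine with x ≡ 3 (mod 19); new modulus lcm = 836.
    Write x = 39 + 44·t and substitute into x ≡ 3 (mod 19): 44·t ≡ 3 − 39 = -36 (mod 19).
    Reduce coefficients mod 19: 6·t ≡ 2 (mod 19).
    The inverse of 6 mod 19 is 16 (since 6·16 = 96 = 5·19 + 1), so t ≡ 16·2 = 32 ≡ 13 (mod 19).
    Then x = 39 + 44·13 = 611, valid modulo lcm(44, 19) = 836: x ≡ 611 (mod 836).
  Combine with x ≡ 10 (mod 17); new modulus lcm = 14212.
    Write x = 611 + 836·t and substitute into x ≡ 10 (mod 17): 836·t ≡ 10 − 611 = -601 (mod 17).
    Reduce coefficients mod 17: 3·t ≡ 11 (mod 17).
    The inverse of 3 mod 17 is 6 (since 3·6 = 18 = 1·17 + 1), so t ≡ 6·11 = 66 ≡ 15 (mod 17).
    Then x = 611 + 836·15 = 13151, valid modulo lcm(836, 17) = 14212: x ≡ 13151 (mod 14212).
Verify against each original: 13151 mod 11 = 6, 13151 mod 4 = 3, 13151 mod 19 = 3, 13151 mod 17 = 10.

x ≡ 13151 (mod 14212).


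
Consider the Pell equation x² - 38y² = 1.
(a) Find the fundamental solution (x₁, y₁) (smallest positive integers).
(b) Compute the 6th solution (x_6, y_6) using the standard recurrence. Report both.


Step 1: Find the fundamental solution (x₁, y₁) of x² - 38y² = 1.
  Expand √38 as a continued fraction. a₀ = ⌊√38⌋ = 6; iterate m_{k+1} = d_k·a_k − m_k, d_{k+1} = (38 − m_{k+1}²)/d_k, a_{k+1} = ⌊(a₀ + m_{k+1})/d_{k+1}⌋ (starting m₀ = 0, d₀ = 1), with convergents p_k = a_k·p_{k-1} + p_{k-2}, q_k = a_k·q_{k-1} + q_{k-2} (p₋₁ = 1, q₋₁ = 0):
  k = 0: a₀ = 6; p₀/q₀ = 6/1; p₀² − 38·q₀² = 36 − 38 = -2.
  k = 1: m = 6, d = 2, a = ⌊(6 + 6)/2⌋ = 6; p/q = (6·6 + 1)/(6·1 + 0) = 37/6; p² − 38·q² = 1369 − 1368 = 1.
  The first convergent with p² − 38·q² = 1 gives the fundamental solution (x₁, y₁) = (37, 6).
Step 2: Apply the recurrence (x_{n+1}, y_{n+1}) = (x₁x_n + 38y₁y_n, x₁y_n + y₁x_n) repeatedly.
  From (x_1, y_1) = (37, 6): x_2 = 37·37 + 38·6·6 = 2737; y_2 = 37·6 + 6·37 = 444.
  From (x_2, y_2) = (2737, 444): x_3 = 37·2737 + 38·6·444 = 202501; y_3 = 37·444 + 6·2737 = 32850.
  From (x_3, y_3) = (202501, 32850): x_4 = 37·202501 + 38·6·32850 = 14982337; y_4 = 37·32850 + 6·202501 = 2430456.
  From (x_4, y_4) = (14982337, 2430456): x_5 = 37·14982337 + 38·6·2430456 = 1108490437; y_5 = 37·2430456 + 6·14982337 = 179820894.
  From (x_5, y_5) = (1108490437, 179820894): x_6 = 37·1108490437 + 38·6·179820894 = 82013310001; y_6 = 37·179820894 + 6·1108490437 = 13304315700.
Step 3: Verify x_6² - 38·y_6² = 6726183017320126620001 - 6726183017320126620000 = 1 (should be 1). ✓

(x_1, y_1) = (37, 6); (x_6, y_6) = (82013310001, 13304315700).


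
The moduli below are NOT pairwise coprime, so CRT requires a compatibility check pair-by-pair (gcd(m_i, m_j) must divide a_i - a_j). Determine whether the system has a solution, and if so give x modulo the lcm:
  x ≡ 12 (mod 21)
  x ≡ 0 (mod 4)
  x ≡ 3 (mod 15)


Moduli 21, 4, 15 are not pairwise coprime, so CRT works modulo lcm(m_i) when all pairwise compatibility conditions hold.
Pairwise compatibility: gcd(m_i, m_j) must divide a_i - a_j for every pair.
Merge one congruence at a time:
  Start: x ≡ 12 (mod 21).
  Combine with x ≡ 0 (mod 4): gcd(21, 4) = 1; 0 - 12 = -12, which IS divisible by 1, so compatible.
    Write x = 12 + 21·t and substitute into x ≡ 0 (mod 4): 21·t ≡ 0 − 12 = -12 (mod 4).
    Reduce coefficients mod 4: 1·t ≡ 0 (mod 4).
    So t ≡ 0 (mod 4).
    Then x = 12 + 21·0 = 12, valid modulo lcm(21, 4) = 84: x ≡ 12 (mod 84).
  Combine with x ≡ 3 (mod 15): gcd(84, 15) = 3; 3 - 12 = -9, which IS divisible by 3, so compatible.
    Write x = 12 + 84·t and substitute into x ≡ 3 (mod 15): 84·t ≡ 3 − 12 = -9 (mod 15).
    Divide the congruence (and modulus) by g = 3: 28·t ≡ -3 (mod 5).
    Reduce coefficients mod 5: 3·t ≡ 2 (mod 5).
    The inverse of 3 mod 5 is 2 (since 3·2 = 6 = 1·5 + 1), so t ≡ 2·2 = 4 ≡ 4 (mod 5).
    Then x = 12 + 84·4 = 348, valid modulo lcm(84, 15) = 420: x ≡ 348 (mod 420).
Verify: 348 mod 21 = 12, 348 mod 4 = 0, 348 mod 15 = 3.

x ≡ 348 (mod 420).


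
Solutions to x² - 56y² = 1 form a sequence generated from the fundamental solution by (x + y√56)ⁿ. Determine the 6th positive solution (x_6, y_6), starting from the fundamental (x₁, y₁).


Step 1: Find the fundamental solution (x₁, y₁) of x² - 56y² = 1.
  Expand √56 as a continued fraction. a₀ = ⌊√56⌋ = 7; iterate m_{k+1} = d_k·a_k − m_k, d_{k+1} = (56 − m_{k+1}²)/d_k, a_{k+1} = ⌊(a₀ + m_{k+1})/d_{k+1}⌋ (starting m₀ = 0, d₀ = 1), with convergents p_k = a_k·p_{k-1} + p_{k-2}, q_k = a_k·q_{k-1} + q_{k-2} (p₋₁ = 1, q₋₁ = 0):
  k = 0: a₀ = 7; p₀/q₀ = 7/1; p₀² − 56·q₀² = 49 − 56 = -7.
  k = 1: m = 7, d = 7, a = ⌊(7 + 7)/7⌋ = 2; p/q = (2·7 + 1)/(2·1 + 0) = 15/2; p² − 56·q² = 225 − 224 = 1.
  The first convergent with p² − 56·q² = 1 gives the fundamental solution (x₁, y₁) = (15, 2).
Step 2: Apply the recurrence (x_{n+1}, y_{n+1}) = (x₁x_n + 56y₁y_n, x₁y_n + y₁x_n) repeatedly.
  From (x_1, y_1) = (15, 2): x_2 = 15·15 + 56·2·2 = 449; y_2 = 15·2 + 2·15 = 60.
  From (x_2, y_2) = (449, 60): x_3 = 15·449 + 56·2·60 = 13455; y_3 = 15·60 + 2·449 = 1798.
  From (x_3, y_3) = (13455, 1798): x_4 = 15·13455 + 56·2·1798 = 403201; y_4 = 15·1798 + 2·13455 = 53880.
  From (x_4, y_4) = (403201, 53880): x_5 = 15·403201 + 56·2·53880 = 12082575; y_5 = 15·53880 + 2·403201 = 1614602.
  From (x_5, y_5) = (12082575, 1614602): x_6 = 15·12082575 + 56·2·1614602 = 362074049; y_6 = 15·1614602 + 2·12082575 = 48384180.
Step 3: Verify x_6² - 56·y_6² = 131097616959254401 - 131097616959254400 = 1 (should be 1). ✓

(x_1, y_1) = (15, 2); (x_6, y_6) = (362074049, 48384180).


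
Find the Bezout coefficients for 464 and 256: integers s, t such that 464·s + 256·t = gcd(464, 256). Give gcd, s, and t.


Euclidean algorithm on (464, 256) — divide until remainder is 0:
  464 = 1 · 256 + 208
  256 = 1 · 208 + 48
  208 = 4 · 48 + 16
  48 = 3 · 16 + 0
gcd(464, 256) = 16.
Track Bezout coefficients alongside the remainders: start with r₀ = 464 = a·1 + b·0 (s = 1, t = 0) and r₁ = 256 = a·0 + b·1 (s = 0, t = 1); each new remainder r_{k+1} = r_{k-1} − q_k·r_k inherits s_{k+1} = s_{k-1} − q_k·s_k, t_{k+1} = t_{k-1} − q_k·t_k, so r_k = a·s_k + b·t_k at every step:
  q = 1: r = 208, s = 1 − 1·0 = 1, t = 0 − 1·1 = -1  (check: 464·1 + 256·(-1) = 208)
  q = 1: r = 48, s = 0 − 1·1 = -1, t = 1 − 1·(-1) = 2  (check: 464·(-1) + 256·2 = 48)
  q = 4: r = 16, s = 1 − 4·(-1) = 5, t = -1 − 4·2 = -9  (check: 464·5 + 256·(-9) = 16)
The row with r = 16 (the gcd) gives the Bezout coefficients s = 5, t = -9.
Result: 464 · (5) + 256 · (-9) = 16.

gcd(464, 256) = 16; s = 5, t = -9 (check: 464·5 + 256·(-9) = 16).
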